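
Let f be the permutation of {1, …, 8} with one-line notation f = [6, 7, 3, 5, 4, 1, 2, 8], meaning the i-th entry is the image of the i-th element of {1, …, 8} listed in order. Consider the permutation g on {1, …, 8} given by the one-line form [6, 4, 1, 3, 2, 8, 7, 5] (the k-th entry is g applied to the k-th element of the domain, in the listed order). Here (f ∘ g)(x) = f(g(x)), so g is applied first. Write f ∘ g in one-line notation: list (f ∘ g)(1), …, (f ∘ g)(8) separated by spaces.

1 5 6 3 7 8 2 4

Chase each element through g then f: 1 → 6 → 1; 2 → 4 → 5; 3 → 1 → 6; 4 → 3 → 3; 5 → 2 → 7; 6 → 8 → 8; 7 → 7 → 2; 8 → 5 → 4.
Collecting the images, f ∘ g = [1 5 6 3 7 8 2 4].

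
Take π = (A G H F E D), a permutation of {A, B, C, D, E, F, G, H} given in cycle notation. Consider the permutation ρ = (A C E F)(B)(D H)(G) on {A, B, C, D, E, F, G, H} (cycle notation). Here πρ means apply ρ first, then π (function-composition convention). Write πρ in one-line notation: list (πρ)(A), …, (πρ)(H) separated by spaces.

For each element, apply ρ then π: A → C → C; B → B → B; C → E → D; D → H → F; E → F → E; F → A → G; G → G → H; H → D → A.
Collecting the images, πρ = [C B D F E G H A].

C B D F E G H A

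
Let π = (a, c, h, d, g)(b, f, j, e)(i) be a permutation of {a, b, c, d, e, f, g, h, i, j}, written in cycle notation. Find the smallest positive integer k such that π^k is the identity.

20

The cycle type of π is (5, 4, 1).
Since disjoint cycles commute, ord(π) = lcm(5, 4) = 20.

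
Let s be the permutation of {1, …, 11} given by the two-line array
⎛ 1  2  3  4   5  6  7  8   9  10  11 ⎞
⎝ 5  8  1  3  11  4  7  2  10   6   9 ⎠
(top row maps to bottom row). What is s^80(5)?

Tracing 5 → 11 → … returns to 5 after 8 steps, so 5 lies in an 8-cycle (1 5 11 9 10 6 4 3).
Since the cycle has length 8, s^80 acts on it the same as s^0 (80 mod 8 = 0).
So s^80(5) = 5.

5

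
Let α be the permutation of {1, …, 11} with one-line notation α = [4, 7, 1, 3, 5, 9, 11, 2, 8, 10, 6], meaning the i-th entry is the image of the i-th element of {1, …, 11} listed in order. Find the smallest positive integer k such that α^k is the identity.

6

The disjoint-cycle form of α has cycle lengths 6, 3, 1, 1.
Since disjoint cycles commute, ord(α) = lcm(6, 3) = 6.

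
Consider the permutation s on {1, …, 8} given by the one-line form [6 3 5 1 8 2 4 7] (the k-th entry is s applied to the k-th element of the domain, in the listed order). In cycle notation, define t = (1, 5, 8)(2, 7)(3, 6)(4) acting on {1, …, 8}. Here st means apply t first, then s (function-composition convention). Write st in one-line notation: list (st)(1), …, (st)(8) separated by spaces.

Chase each element through t then s: 1 → 5 → 8; 2 → 7 → 4; 3 → 6 → 2; 4 → 4 → 1; 5 → 8 → 7; 6 → 3 → 5; 7 → 2 → 3; 8 → 1 → 6.
Collecting the images, st = [8 4 2 1 7 5 3 6].

8 4 2 1 7 5 3 6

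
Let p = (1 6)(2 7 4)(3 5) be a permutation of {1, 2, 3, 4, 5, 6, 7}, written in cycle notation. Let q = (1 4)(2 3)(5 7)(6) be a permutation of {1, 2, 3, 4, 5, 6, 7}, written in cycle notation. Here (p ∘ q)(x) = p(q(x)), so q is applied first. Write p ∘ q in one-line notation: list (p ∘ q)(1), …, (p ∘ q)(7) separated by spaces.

Chase each element through q then p: 1 → 4 → 2; 2 → 3 → 5; 3 → 2 → 7; 4 → 1 → 6; 5 → 7 → 4; 6 → 6 → 1; 7 → 5 → 3.
Collecting the images, p ∘ q = [2 5 7 6 4 1 3].

2 5 7 6 4 1 3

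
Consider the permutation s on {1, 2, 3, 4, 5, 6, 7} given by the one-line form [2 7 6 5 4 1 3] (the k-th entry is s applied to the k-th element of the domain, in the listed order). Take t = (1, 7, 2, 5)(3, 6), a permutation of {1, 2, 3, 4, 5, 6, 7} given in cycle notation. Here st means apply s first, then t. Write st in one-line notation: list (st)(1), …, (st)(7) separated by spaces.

Chase each element through s then t: 1 → 2 → 5; 2 → 7 → 2; 3 → 6 → 3; 4 → 5 → 1; 5 → 4 → 4; 6 → 1 → 7; 7 → 3 → 6.
So st in one-line form is 5 2 3 1 4 7 6.

5 2 3 1 4 7 6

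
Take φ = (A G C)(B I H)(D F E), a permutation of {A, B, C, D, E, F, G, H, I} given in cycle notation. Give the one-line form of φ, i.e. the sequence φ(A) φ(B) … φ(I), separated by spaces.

Reading each image from the cycles: A→G, B→I, C→A, D→F, E→D, F→E, G→C, H→B, I→H.
So the one-line form is G I A F D E C B H.

G I A F D E C B H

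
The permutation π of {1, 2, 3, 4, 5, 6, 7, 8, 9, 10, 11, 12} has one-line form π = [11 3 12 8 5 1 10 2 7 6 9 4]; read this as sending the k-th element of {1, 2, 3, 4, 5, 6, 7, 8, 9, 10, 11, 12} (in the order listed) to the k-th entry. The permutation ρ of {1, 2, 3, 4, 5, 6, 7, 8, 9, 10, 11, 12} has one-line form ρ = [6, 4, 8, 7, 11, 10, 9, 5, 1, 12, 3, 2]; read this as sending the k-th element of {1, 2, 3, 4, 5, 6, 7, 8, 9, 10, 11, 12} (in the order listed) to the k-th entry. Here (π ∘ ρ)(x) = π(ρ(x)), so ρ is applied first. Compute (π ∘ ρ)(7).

ρ(7) = 9, then π(9) = 7; composing gives (π ∘ ρ)(7) = 7.

7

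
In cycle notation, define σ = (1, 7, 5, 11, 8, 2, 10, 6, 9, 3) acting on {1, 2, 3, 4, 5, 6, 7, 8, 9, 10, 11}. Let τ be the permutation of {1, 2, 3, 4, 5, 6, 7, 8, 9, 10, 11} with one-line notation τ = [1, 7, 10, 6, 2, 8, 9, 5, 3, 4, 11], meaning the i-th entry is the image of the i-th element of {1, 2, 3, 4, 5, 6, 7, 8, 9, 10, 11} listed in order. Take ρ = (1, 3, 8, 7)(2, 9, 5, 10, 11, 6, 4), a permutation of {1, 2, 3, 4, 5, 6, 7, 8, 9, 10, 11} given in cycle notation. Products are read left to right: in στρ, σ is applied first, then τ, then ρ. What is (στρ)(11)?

10

Chase 11: σ(11) = 8; τ(8) = 5; ρ(5) = 10. Hence (στρ)(11) = 10.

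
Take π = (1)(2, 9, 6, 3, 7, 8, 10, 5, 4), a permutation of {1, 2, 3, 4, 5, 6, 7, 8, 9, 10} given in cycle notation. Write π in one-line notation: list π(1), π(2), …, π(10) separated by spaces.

1 9 7 2 4 3 8 10 6 5

Reading each image from the cycles: 1→1, 2→9, 3→7, 4→2, 5→4, 6→3, 7→8, 8→10, 9→6, 10→5.
Listing these in domain order gives 1 9 7 2 4 3 8 10 6 5.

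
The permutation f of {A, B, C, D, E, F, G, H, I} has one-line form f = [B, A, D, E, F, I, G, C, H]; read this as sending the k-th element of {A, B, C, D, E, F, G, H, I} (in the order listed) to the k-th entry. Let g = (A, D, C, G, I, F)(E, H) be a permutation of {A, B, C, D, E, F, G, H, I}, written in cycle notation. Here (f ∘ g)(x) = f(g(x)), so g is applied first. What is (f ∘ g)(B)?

A

g(B) = B, then f(B) = A; composing gives (f ∘ g)(B) = A.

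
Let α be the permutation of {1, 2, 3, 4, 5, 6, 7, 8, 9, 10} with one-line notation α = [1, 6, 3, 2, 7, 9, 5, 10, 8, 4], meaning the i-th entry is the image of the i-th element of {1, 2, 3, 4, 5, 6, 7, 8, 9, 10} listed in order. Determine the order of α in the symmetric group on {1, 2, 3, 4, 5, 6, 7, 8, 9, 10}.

6

Decomposing into disjoint cycles gives cycle lengths 6, 2, 1, 1.
Since disjoint cycles commute, ord(α) = lcm(6, 2) = 6.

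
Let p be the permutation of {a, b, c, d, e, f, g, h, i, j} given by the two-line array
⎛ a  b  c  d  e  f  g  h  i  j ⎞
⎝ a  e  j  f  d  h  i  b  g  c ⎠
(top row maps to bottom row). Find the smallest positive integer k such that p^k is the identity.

10

Decomposing into disjoint cycles gives cycle lengths 5, 2, 2, 1.
The order is lcm(5, 2, 2) = 10.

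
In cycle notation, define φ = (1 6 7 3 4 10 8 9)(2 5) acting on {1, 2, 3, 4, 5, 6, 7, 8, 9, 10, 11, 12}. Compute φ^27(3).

8

3 lies in the 8-cycle (1 6 7 3 4 10 8 9).
On an 8-cycle, φ^8 is the identity, so φ^27 = φ^3 there (27 ≡ 3 mod 8).
Stepping 3 places around the cycle: 3 → 4 → 10 → 8.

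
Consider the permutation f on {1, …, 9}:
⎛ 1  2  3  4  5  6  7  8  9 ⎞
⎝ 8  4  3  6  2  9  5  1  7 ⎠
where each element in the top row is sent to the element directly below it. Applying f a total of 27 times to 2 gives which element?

9

Tracing 2 → 4 → … returns to 2 after 6 steps, so 2 lies in a 6-cycle (2, 4, 6, 9, 7, 5).
Since the cycle has length 6, f^27 acts on it the same as f^3 (27 mod 6 = 3).
Stepping 3 places around the cycle: 2 → 4 → 6 → 9.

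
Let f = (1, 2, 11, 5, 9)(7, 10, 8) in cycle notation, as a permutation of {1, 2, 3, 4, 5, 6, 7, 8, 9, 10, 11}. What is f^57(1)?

1 lies in the 5-cycle (1, 2, 11, 5, 9).
On a 5-cycle, f^5 is the identity, so f^57 = f^2 there (57 ≡ 2 mod 5).
Stepping 2 places around the cycle: 1 → 2 → 11.

11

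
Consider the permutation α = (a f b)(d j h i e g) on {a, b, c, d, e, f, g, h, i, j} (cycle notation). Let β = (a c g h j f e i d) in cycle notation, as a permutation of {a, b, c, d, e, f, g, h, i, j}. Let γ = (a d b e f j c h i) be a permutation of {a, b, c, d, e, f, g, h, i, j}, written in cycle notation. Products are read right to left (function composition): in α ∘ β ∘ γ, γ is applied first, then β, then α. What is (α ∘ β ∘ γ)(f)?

b

Chase f: γ(f) = j; β(j) = f; α(f) = b. Hence (α ∘ β ∘ γ)(f) = b.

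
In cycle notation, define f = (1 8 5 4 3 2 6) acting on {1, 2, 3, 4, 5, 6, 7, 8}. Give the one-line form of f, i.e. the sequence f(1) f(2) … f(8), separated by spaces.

Reading each image from the cycles: 1→8, 2→6, 3→2, 4→3, 5→4, 6→1, 7→7, 8→5.
Listing these in domain order gives 8 6 2 3 4 1 7 5.

8 6 2 3 4 1 7 5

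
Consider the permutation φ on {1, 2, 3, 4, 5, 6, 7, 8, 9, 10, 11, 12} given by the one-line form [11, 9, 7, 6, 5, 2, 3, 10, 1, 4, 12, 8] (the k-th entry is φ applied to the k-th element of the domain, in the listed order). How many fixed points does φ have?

1

The fixed points (elements with φ(x) = x) are {5}, so there is 1.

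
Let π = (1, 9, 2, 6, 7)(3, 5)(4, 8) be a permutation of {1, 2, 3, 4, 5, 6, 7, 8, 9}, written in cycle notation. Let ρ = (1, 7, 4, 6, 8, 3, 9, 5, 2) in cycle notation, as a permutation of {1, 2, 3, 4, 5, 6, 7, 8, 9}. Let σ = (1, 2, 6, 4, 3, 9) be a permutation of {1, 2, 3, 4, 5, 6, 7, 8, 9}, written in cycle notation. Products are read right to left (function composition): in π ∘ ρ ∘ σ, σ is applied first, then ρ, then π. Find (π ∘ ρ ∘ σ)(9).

Chase 9: σ(9) = 1; ρ(1) = 7; π(7) = 1. Hence (π ∘ ρ ∘ σ)(9) = 1.

1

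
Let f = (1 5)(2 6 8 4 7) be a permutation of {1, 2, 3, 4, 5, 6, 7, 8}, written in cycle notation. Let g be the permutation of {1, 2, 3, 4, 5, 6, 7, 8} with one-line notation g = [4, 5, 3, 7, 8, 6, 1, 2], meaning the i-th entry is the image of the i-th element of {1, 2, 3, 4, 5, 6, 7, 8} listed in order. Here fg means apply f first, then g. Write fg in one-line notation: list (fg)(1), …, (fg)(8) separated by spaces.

8 6 3 1 4 2 5 7

For each element, apply f then g: 1 → 5 → 8; 2 → 6 → 6; 3 → 3 → 3; 4 → 7 → 1; 5 → 1 → 4; 6 → 8 → 2; 7 → 2 → 5; 8 → 4 → 7.
So fg in one-line form is 8 6 3 1 4 2 5 7.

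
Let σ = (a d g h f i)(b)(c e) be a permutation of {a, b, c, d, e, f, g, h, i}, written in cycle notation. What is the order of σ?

6

The disjoint cycles have lengths 6, 2, 1.
Since disjoint cycles commute, ord(σ) = lcm(6, 2) = 6.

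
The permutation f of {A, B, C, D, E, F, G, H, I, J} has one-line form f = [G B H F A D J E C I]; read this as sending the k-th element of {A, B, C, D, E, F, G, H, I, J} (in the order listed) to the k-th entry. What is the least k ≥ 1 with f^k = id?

14

The disjoint-cycle form of f has cycle lengths 7, 2, 1.
The order is lcm(7, 2) = 14.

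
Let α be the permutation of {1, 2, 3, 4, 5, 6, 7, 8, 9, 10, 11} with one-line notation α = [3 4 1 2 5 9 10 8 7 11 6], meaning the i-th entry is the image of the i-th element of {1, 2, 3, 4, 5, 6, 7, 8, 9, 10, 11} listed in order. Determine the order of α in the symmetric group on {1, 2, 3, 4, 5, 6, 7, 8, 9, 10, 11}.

Writing α as disjoint cycles, the cycle lengths are 5, 2, 2, 1, 1.
The order is lcm(5, 2, 2) = 10.

10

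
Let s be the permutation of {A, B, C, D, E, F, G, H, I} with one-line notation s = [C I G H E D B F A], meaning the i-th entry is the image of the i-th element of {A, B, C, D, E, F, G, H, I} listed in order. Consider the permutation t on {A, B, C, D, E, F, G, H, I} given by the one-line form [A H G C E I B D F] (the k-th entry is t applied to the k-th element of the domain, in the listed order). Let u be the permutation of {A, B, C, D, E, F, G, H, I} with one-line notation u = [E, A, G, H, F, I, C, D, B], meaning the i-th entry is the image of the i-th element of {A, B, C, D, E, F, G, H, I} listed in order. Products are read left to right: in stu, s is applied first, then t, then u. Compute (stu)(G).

Apply the permutations in order: s(G) = B, then t(B) = H, then u(H) = D. So (stu)(G) = D.

D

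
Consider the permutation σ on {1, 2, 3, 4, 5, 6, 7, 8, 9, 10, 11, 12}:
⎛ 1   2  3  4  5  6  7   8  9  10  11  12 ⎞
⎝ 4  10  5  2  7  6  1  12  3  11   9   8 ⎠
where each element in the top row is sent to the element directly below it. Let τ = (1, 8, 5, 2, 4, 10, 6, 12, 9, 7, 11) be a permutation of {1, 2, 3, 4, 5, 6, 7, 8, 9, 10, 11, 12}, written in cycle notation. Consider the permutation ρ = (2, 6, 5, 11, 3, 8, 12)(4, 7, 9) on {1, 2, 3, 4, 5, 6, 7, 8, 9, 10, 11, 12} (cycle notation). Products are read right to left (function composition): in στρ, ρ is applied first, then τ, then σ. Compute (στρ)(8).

Apply the permutations in order: ρ(8) = 12, then τ(12) = 9, then σ(9) = 3. So (στρ)(8) = 3.

3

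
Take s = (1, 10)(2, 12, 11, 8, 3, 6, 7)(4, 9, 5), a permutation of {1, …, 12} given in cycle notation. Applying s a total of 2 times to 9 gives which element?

4

9 lies in the 3-cycle (4, 9, 5).
Stepping 2 places around the cycle: 9 → 5 → 4.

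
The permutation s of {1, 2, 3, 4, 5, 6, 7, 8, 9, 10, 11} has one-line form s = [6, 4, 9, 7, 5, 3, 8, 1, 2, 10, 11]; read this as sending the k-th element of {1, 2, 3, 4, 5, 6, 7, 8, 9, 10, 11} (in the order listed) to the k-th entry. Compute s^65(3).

9

Tracing 3 → 9 → … returns to 3 after 8 steps, so 3 lies in an 8-cycle (1, 6, 3, 9, 2, 4, 7, 8).
Since the cycle has length 8, s^65 acts on it the same as s^1 (65 mod 8 = 1).
Advancing 1 step from 3: 3 → 9.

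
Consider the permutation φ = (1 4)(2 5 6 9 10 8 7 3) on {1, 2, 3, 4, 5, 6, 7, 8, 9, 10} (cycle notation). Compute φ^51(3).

3 lies in the 8-cycle (2 5 6 9 10 8 7 3).
Since the cycle has length 8, φ^51 acts on it the same as φ^3 (51 mod 8 = 3).
Advancing 3 steps from 3: 3 → 2 → 5 → 6.

6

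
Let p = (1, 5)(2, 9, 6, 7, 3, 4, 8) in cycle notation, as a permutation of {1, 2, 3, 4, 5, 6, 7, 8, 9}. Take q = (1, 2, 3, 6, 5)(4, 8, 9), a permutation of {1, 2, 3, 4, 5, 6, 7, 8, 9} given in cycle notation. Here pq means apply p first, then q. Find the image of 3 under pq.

8

p(3) = 4, then q(4) = 8; composing gives (pq)(3) = 8.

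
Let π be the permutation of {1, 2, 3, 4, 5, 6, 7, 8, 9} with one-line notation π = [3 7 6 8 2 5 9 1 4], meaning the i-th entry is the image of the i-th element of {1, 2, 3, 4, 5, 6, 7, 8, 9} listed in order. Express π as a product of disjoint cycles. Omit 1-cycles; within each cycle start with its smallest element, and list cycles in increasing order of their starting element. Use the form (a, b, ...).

(1, 3, 6, 5, 2, 7, 9, 4, 8)

Iterating π from 1 gives 1 → 3 → 6 → 5 → 2 → 7 → 9 → 4 → 8 → 1; that is the 9-cycle (1, 3, 6, 5, 2, 7, 9, 4, 8).
Continuing from each remaining unvisited element yields (1, 3, 6, 5, 2, 7, 9, 4, 8).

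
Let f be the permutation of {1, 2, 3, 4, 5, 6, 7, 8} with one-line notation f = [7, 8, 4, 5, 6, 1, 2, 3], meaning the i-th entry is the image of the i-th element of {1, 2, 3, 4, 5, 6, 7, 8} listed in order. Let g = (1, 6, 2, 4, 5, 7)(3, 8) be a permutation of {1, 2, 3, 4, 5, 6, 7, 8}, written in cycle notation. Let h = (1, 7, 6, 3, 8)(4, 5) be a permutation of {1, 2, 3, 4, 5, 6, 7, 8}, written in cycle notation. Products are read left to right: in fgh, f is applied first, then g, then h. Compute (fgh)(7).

5

Apply the permutations in order: f(7) = 2, then g(2) = 4, then h(4) = 5. So (fgh)(7) = 5.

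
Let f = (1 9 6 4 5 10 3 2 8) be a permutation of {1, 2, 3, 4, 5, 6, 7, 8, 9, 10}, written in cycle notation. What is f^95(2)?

2 lies in the 9-cycle (1 9 6 4 5 10 3 2 8).
Since the cycle has length 9, f^95 acts on it the same as f^5 (95 mod 9 = 5).
Stepping 5 places around the cycle: 2 → 8 → 1 → 9 → 6 → 4.

4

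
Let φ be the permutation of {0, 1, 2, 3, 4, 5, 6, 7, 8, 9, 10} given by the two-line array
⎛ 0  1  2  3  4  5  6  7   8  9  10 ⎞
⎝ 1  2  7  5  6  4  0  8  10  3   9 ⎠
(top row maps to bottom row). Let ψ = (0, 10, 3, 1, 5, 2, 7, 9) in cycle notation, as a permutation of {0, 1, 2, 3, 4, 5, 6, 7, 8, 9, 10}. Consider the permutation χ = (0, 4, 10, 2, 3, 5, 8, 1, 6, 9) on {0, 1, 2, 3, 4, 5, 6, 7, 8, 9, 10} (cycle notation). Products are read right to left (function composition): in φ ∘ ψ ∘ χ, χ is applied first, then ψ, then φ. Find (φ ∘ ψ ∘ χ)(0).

(φ ∘ ψ ∘ χ)(0) = φ(ψ(χ(0))). χ(0) = 4, then ψ(4) = 4, then φ(4) = 6, so the result is 6.

6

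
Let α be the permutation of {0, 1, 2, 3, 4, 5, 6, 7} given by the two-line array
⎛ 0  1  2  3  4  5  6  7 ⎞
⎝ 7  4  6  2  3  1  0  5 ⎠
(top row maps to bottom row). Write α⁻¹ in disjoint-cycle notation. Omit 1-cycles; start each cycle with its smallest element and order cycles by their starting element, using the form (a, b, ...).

The cycle decomposition of α is (0, 7, 5, 1, 4, 3, 2, 6).
The inverse reverses every cycle; in canonical form, α⁻¹ = (0, 6, 2, 3, 4, 1, 5, 7).

(0, 6, 2, 3, 4, 1, 5, 7)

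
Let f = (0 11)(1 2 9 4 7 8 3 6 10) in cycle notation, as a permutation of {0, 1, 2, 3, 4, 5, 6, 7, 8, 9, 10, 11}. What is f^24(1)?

3

1 lies in the 9-cycle (1 2 9 4 7 8 3 6 10).
On a 9-cycle, f^9 is the identity, so f^24 = f^6 there (24 ≡ 6 mod 9).
Advancing 6 steps from 1: 1 → 2 → 9 → 4 → 7 → 8 → 3.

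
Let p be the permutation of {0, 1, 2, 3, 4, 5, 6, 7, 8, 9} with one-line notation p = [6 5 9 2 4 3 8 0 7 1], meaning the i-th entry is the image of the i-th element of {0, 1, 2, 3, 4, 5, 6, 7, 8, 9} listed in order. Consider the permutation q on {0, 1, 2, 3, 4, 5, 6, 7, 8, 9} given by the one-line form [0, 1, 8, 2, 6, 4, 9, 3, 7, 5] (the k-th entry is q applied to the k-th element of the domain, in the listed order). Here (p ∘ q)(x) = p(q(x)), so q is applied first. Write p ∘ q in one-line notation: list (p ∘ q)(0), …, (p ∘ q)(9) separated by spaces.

6 5 7 9 8 4 1 2 0 3

(p ∘ q)(x) = p(q(x)). Computing each image: p(q(0)) = p(0) = 6, p(q(1)) = p(1) = 5, p(q(2)) = p(8) = 7, p(q(3)) = p(2) = 9, p(q(4)) = p(6) = 8, p(q(5)) = p(4) = 4, p(q(6)) = p(9) = 1, p(q(7)) = p(3) = 2, p(q(8)) = p(7) = 0, p(q(9)) = p(5) = 3.
Hence p ∘ q = [6 5 7 9 8 4 1 2 0 3].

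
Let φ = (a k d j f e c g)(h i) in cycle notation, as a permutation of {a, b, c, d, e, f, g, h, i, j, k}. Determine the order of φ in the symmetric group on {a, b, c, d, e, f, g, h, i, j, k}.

8

The disjoint cycles have lengths 8, 2, 1.
Since disjoint cycles commute, ord(φ) = lcm(8, 2) = 8.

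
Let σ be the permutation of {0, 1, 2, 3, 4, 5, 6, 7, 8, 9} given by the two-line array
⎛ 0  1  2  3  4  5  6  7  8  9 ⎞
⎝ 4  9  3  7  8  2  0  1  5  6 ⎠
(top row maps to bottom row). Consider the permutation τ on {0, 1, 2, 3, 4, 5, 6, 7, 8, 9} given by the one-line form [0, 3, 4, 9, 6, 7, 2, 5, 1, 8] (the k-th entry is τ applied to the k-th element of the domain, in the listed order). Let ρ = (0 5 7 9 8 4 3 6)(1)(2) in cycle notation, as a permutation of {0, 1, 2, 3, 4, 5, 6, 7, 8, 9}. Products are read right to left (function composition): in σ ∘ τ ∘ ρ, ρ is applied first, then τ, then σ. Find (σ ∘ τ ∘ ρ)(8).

Apply the permutations in order: ρ(8) = 4, then τ(4) = 6, then σ(6) = 0. So (σ ∘ τ ∘ ρ)(8) = 0.

0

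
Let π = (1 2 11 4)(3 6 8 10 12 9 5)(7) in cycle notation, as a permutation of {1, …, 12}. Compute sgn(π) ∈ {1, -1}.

The cycle lengths are 7, 4, 1.
A cycle is odd iff its length is even; π has 1 even-length cycle, so sgn(π) = (−1)^1 and π is odd.

-1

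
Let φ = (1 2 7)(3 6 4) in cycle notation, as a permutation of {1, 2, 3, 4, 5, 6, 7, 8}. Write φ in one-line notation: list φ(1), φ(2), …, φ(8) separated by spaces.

2 7 6 3 5 4 1 8

Each element maps to the next entry in its cycle (wrapping to the front): 1→2, 2→7, 3→6, 4→3, 5→5, 6→4, 7→1, 8→8.
So the one-line form is 2 7 6 3 5 4 1 8.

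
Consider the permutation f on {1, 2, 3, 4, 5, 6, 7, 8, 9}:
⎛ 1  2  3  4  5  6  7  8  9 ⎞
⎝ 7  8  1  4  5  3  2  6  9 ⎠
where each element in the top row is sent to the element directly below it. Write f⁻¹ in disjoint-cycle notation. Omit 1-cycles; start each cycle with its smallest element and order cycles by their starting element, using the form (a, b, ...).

First write f in disjoint cycles: (1, 7, 2, 8, 6, 3).
The inverse reverses every cycle; in canonical form, f⁻¹ = (1, 3, 6, 8, 2, 7).

(1, 3, 6, 8, 2, 7)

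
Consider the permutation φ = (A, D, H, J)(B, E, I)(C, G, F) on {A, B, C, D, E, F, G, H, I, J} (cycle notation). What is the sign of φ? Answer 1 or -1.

The cycle lengths are 4, 3, 3.
A cycle of length ℓ contributes ℓ−1 transpositions, so φ is a product of 3 + 2 + 2 = 7 transpositions — odd.

-1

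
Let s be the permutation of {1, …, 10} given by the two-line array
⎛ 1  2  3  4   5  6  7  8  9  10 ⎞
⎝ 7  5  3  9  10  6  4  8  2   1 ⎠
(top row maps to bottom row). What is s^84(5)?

5

Tracing 5 → 10 → … returns to 5 after 7 steps, so 5 lies in a 7-cycle (1, 7, 4, 9, 2, 5, 10).
On a 7-cycle, s^7 is the identity, so s^84 = s^0 there (84 ≡ 0 mod 7).
So s^84(5) = 5.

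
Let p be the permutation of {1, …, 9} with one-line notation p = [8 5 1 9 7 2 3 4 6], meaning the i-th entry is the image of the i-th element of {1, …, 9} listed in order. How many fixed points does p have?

0

No element satisfies p(x) = x, so there are 0 fixed points.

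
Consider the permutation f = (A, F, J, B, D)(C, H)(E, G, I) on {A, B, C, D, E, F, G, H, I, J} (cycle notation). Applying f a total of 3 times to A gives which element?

A lies in the 5-cycle (A, F, J, B, D).
Stepping 3 places around the cycle: A → F → J → B.

B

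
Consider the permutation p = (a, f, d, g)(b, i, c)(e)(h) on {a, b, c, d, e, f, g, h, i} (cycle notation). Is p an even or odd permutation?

The cycle lengths are 4, 3, 1, 1.
A cycle is odd iff its length is even; p has 1 even-length cycle, so sgn(p) = (−1)^1 and p is odd.

odd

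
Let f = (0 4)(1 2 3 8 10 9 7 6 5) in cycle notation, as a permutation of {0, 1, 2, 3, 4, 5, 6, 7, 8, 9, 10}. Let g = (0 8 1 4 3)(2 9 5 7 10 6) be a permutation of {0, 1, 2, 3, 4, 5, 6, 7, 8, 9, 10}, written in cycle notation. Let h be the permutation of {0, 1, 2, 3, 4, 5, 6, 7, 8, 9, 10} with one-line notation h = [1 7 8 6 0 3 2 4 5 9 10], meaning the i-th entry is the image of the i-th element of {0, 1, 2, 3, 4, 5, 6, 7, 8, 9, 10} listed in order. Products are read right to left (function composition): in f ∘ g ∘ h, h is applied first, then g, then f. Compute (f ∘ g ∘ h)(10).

5

(f ∘ g ∘ h)(10) = f(g(h(10))). h(10) = 10, then g(10) = 6, then f(6) = 5, so the result is 5.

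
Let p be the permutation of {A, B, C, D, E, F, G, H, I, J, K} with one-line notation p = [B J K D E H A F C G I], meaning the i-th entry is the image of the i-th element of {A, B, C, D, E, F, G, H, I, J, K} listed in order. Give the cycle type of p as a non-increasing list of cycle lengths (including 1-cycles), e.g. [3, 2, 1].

[4, 3, 2, 1, 1]

The disjoint cycles are (A B J G)(C K I)(D)(E)(F H), with lengths 4, 3, 2, 1, 1 in non-increasing order.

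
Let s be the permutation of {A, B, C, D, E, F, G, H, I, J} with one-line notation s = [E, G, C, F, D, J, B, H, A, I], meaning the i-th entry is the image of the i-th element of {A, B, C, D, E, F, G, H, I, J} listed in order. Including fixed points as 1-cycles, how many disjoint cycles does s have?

4

The cycle decomposition is (A E D F J I)(B G)(C)(H), which has 4 cycles (counting 1-cycles).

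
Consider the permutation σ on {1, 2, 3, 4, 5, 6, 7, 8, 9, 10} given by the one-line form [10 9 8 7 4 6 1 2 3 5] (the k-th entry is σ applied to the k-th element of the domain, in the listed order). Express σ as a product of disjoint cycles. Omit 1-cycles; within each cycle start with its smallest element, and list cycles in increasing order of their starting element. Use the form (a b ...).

(1 10 5 4 7)(2 9 3 8)

Start at 1 and follow images: 1 → 10 → 5 → 4 → 7 → 1, giving the cycle (1 10 5 4 7).
Repeating from the next unused element and collecting all non-trivial cycles gives (1 10 5 4 7)(2 9 3 8).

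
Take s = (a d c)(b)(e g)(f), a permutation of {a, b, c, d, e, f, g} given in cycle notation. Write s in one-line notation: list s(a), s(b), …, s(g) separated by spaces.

Each element maps to the next entry in its cycle (wrapping to the front): a→d, b→b, c→a, d→c, e→g, f→f, g→e.
So the one-line form is d b a c g f e.

d b a c g f e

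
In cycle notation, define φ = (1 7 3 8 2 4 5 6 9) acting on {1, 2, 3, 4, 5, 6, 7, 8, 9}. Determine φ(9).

1

In the cycle (1 7 3 8 2 4 5 6 9), 9 is followed by 1, so φ(9) = 1.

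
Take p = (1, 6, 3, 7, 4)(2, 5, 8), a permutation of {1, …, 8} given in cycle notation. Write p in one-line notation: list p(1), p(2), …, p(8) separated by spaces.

6 5 7 1 8 3 4 2

Each element maps to the next entry in its cycle (wrapping to the front): 1↦6, 2↦5, 3↦7, 4↦1, 5↦8, 6↦3, 7↦4, 8↦2.
So the one-line form is 6 5 7 1 8 3 4 2.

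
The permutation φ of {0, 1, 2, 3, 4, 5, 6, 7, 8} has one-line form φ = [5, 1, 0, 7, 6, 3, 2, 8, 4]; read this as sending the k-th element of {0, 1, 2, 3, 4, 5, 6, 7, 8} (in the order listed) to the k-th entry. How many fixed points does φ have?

1

The fixed points (elements with φ(x) = x) are {1}, so there is 1.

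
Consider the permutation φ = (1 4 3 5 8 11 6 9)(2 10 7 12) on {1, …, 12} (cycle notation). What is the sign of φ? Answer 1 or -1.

1

The cycle lengths are 8, 4.
A cycle of length ℓ contributes ℓ−1 transpositions, so φ is a product of 7 + 3 = 10 transpositions — even.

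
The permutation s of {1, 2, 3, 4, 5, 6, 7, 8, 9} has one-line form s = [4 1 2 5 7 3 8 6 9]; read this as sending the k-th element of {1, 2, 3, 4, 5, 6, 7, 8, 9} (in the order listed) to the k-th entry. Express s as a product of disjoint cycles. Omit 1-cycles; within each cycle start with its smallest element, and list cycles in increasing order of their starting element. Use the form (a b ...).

Start at 1 and follow images: 1 → 4 → 5 → 7 → 8 → 6 → 3 → 2 → 1, giving the cycle (1 4 5 7 8 6 3 2).
Continuing from each remaining unvisited element yields (1 4 5 7 8 6 3 2).

(1 4 5 7 8 6 3 2)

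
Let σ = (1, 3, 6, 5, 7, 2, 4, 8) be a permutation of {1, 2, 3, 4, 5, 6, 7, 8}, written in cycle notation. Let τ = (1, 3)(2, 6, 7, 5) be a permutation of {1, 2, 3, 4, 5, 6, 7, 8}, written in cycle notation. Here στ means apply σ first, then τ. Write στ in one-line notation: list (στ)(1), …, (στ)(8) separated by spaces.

1 4 7 8 5 2 6 3

(στ)(x) = τ(σ(x)). Computing each image: τ(σ(1)) = τ(3) = 1, τ(σ(2)) = τ(4) = 4, τ(σ(3)) = τ(6) = 7, τ(σ(4)) = τ(8) = 8, τ(σ(5)) = τ(7) = 5, τ(σ(6)) = τ(5) = 2, τ(σ(7)) = τ(2) = 6, τ(σ(8)) = τ(1) = 3.
Hence στ = [1 4 7 8 5 2 6 3].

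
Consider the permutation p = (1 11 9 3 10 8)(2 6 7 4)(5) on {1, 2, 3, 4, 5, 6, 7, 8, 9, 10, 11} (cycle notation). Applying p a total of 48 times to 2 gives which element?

2 lies in the 4-cycle (2 6 7 4).
Powers repeat with period 4 on this cycle, and 48 mod 4 = 0, so p^48(2) = p^0(2).
So p^48(2) = 2.

2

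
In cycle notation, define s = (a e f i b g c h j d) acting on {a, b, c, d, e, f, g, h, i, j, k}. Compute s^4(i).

h

i lies in the 10-cycle (a e f i b g c h j d).
Advancing 4 steps from i: i → b → g → c → h.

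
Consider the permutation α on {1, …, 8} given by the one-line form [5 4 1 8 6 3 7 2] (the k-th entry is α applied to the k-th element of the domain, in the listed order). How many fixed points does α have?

1

The fixed points (elements with α(x) = x) are {7}, so there is 1.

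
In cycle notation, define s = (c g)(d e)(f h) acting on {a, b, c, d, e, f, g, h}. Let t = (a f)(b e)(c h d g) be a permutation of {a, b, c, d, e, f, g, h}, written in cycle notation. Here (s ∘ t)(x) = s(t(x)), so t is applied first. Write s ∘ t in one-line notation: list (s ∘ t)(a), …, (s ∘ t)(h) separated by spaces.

h d f c b a g e

(s ∘ t)(x) = s(t(x)). Computing each image: s(t(a)) = s(f) = h, s(t(b)) = s(e) = d, s(t(c)) = s(h) = f, s(t(d)) = s(g) = c, s(t(e)) = s(b) = b, s(t(f)) = s(a) = a, s(t(g)) = s(c) = g, s(t(h)) = s(d) = e.
Hence s ∘ t = [h d f c b a g e].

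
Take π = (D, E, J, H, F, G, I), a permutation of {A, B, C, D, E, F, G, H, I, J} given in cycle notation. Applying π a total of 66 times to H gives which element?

I

H lies in the 7-cycle (D, E, J, H, F, G, I).
Powers repeat with period 7 on this cycle, and 66 mod 7 = 3, so π^66(H) = π^3(H).
Advancing 3 steps from H: H → F → G → I.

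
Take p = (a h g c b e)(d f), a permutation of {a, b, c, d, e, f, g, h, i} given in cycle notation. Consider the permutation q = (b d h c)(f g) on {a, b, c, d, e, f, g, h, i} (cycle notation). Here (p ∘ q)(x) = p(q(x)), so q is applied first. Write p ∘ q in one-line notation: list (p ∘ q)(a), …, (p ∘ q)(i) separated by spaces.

h f e g a c d b i

For each element, apply q then p: a → a → h; b → d → f; c → b → e; d → h → g; e → e → a; f → g → c; g → f → d; h → c → b; i → i → i.
Collecting the images, p ∘ q = [h f e g a c d b i].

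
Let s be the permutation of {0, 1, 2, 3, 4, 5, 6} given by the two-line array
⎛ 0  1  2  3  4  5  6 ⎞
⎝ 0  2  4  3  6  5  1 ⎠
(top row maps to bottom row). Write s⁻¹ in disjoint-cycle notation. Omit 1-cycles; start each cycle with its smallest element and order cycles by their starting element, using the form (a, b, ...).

(1, 6, 4, 2)

First write s in disjoint cycles: (1, 2, 4, 6).
The inverse reverses every cycle; in canonical form, s⁻¹ = (1, 6, 4, 2).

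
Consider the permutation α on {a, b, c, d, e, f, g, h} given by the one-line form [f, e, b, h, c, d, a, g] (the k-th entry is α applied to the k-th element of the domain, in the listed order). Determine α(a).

f

a is element number 1 of the domain, and entry number 1 of the one-line form is f, so α(a) = f.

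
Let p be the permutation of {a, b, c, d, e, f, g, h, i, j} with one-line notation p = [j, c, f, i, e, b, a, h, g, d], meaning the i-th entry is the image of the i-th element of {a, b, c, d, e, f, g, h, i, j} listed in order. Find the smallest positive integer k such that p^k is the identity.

Decomposing into disjoint cycles gives cycle lengths 5, 3, 1, 1.
The order of p is the least common multiple of its cycle lengths: lcm(5, 3) = 15.

15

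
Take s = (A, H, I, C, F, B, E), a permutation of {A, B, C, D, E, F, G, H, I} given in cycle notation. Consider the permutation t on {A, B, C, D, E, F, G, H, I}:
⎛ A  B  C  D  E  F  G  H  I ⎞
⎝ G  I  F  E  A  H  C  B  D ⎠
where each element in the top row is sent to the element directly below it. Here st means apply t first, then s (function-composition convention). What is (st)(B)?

First apply t: t(B) = I, then s(I) = C. Thus (st)(B) = C.

C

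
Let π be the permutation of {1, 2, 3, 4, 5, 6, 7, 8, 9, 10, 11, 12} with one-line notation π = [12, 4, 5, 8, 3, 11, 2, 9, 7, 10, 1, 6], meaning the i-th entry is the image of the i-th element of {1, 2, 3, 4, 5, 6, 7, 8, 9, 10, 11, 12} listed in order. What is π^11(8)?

Tracing 8 → 9 → … returns to 8 after 5 steps, so 8 lies in a 5-cycle (2, 4, 8, 9, 7).
Powers repeat with period 5 on this cycle, and 11 mod 5 = 1, so π^11(8) = π^1(8).
Stepping 1 place around the cycle: 8 → 9.

9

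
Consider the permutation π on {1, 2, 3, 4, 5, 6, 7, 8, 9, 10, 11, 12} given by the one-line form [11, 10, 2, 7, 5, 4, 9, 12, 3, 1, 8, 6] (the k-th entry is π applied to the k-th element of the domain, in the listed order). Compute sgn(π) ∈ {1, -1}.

In disjoint-cycle form the cycle lengths are 11, 1.
A cycle is odd iff its length is even; π has 0 even-length cycles, so sgn(π) = (−1)^0 and π is even.

1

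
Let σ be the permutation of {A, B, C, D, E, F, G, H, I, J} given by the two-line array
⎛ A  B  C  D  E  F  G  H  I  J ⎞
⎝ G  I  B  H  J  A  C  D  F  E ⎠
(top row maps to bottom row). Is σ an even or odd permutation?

In disjoint-cycle form the cycle lengths are 6, 2, 2.
A cycle is odd iff its length is even; σ has 3 even-length cycles, so sgn(σ) = (−1)^3 and σ is odd.

odd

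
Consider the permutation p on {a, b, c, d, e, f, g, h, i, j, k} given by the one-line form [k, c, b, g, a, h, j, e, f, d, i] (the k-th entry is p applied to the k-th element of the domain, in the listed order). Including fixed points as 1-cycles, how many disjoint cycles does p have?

3

The cycle decomposition is (a, k, i, f, h, e)(b, c)(d, g, j), which has 3 cycles (counting 1-cycles).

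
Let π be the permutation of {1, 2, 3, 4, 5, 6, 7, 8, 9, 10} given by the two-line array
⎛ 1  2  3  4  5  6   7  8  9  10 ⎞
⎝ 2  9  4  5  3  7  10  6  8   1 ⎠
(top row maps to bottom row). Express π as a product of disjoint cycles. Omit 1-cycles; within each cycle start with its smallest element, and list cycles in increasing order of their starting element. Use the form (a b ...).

(1 2 9 8 6 7 10)(3 4 5)

From 1: 1 → 2 → 9 → 8 → 6 → 7 → 10 → 1, closing the cycle (1 2 9 8 6 7 10).
Continuing from each remaining unvisited element yields (1 2 9 8 6 7 10)(3 4 5).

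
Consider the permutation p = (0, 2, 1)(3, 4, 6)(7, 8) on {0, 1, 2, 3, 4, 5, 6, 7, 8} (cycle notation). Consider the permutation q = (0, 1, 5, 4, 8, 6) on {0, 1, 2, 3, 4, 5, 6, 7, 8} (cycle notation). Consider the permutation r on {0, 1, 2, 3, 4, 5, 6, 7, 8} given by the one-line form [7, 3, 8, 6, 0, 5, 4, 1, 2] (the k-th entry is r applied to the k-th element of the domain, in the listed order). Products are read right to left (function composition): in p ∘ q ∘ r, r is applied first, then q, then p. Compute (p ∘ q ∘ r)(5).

6

Apply the permutations in order: r(5) = 5, then q(5) = 4, then p(4) = 6. So (p ∘ q ∘ r)(5) = 6.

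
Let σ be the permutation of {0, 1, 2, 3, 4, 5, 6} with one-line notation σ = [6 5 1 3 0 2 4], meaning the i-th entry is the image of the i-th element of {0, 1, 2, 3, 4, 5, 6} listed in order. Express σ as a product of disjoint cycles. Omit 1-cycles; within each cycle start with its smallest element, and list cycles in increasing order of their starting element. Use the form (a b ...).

(0 6 4)(1 5 2)

Iterating σ from 0 gives 0 → 6 → 4 → 0; that is the 3-cycle (0 6 4).
Continuing from each remaining unvisited element yields (0 6 4)(1 5 2).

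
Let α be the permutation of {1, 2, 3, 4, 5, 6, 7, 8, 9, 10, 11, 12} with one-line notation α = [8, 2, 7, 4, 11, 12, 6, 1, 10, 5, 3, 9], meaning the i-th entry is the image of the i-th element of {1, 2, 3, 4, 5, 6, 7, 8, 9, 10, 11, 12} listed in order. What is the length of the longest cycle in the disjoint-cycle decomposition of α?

Decomposing into disjoint cycles gives (1, 8)(3, 7, 6, 12, 9, 10, 5, 11); the longest has length 8.

8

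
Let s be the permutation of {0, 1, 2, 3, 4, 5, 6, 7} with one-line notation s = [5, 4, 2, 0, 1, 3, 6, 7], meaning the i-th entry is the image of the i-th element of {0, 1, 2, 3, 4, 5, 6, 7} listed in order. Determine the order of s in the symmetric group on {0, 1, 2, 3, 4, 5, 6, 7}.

Decomposing into disjoint cycles gives cycle lengths 3, 2, 1, 1, 1.
The order of s is the least common multiple of its cycle lengths: lcm(3, 2) = 6.

6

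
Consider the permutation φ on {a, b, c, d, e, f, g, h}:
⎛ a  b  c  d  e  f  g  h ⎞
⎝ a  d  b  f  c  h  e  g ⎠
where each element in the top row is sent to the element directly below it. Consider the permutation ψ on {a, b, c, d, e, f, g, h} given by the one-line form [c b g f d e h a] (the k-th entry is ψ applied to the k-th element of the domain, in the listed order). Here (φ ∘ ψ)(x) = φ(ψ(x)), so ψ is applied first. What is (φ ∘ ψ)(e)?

First apply ψ: ψ(e) = d, then φ(d) = f. Thus (φ ∘ ψ)(e) = f.

f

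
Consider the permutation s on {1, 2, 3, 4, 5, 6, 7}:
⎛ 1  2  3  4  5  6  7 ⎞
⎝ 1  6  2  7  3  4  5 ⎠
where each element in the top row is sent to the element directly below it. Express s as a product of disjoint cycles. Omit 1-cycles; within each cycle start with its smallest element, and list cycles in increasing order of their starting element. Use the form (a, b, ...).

(2, 6, 4, 7, 5, 3)

Start at 2 and follow images: 2 → 6 → 4 → 7 → 5 → 3 → 2, giving the cycle (2, 6, 4, 7, 5, 3).
Continuing from each remaining unvisited element yields (2, 6, 4, 7, 5, 3).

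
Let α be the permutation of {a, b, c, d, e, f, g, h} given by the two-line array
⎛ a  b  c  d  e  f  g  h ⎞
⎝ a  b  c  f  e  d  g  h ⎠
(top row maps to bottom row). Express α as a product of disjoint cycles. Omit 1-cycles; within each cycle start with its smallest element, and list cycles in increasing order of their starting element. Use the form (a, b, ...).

(d, f)

From d: d → f → d, closing the cycle (d, f).
Repeating from the next unused element and collecting all non-trivial cycles gives (d, f).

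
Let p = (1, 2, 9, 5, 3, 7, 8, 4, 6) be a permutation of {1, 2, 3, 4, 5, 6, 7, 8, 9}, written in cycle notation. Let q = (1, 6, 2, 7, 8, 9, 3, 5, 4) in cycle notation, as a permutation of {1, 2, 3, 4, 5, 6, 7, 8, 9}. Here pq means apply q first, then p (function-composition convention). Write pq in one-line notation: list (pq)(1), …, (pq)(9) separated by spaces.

For each element, apply q then p: 1 → 6 → 1; 2 → 7 → 8; 3 → 5 → 3; 4 → 1 → 2; 5 → 4 → 6; 6 → 2 → 9; 7 → 8 → 4; 8 → 9 → 5; 9 → 3 → 7.
So pq in one-line form is 1 8 3 2 6 9 4 5 7.

1 8 3 2 6 9 4 5 7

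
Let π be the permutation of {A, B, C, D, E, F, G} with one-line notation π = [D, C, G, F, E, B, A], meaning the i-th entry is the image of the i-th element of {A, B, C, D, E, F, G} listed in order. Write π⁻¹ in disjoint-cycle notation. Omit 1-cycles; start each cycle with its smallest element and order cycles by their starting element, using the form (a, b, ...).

(A, G, C, B, F, D)

First write π in disjoint cycles: (A, D, F, B, C, G).
The inverse reverses every cycle; in canonical form, π⁻¹ = (A, G, C, B, F, D).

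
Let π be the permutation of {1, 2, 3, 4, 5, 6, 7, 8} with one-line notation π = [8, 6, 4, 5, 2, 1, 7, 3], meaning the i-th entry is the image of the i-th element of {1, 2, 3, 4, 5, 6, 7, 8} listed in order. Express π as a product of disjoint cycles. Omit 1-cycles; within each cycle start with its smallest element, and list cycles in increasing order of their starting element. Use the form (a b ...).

From 1: 1 → 8 → 3 → 4 → 5 → 2 → 6 → 1, closing the cycle (1 8 3 4 5 2 6).
Repeating from the next unused element and collecting all non-trivial cycles gives (1 8 3 4 5 2 6).

(1 8 3 4 5 2 6)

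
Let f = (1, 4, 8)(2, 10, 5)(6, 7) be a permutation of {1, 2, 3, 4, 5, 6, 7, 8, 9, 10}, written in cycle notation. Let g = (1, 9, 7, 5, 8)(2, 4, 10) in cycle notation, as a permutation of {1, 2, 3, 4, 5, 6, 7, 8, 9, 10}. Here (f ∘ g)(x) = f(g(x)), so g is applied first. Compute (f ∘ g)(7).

2

First apply g: g(7) = 5, then f(5) = 2. Thus (f ∘ g)(7) = 2.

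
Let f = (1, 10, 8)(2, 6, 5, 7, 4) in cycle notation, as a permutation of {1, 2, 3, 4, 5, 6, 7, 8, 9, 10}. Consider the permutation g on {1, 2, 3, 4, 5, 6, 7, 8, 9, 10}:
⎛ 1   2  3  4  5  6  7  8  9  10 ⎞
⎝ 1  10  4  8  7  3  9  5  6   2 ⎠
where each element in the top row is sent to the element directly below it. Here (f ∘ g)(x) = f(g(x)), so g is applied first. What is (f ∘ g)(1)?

10

g(1) = 1, then f(1) = 10; composing gives (f ∘ g)(1) = 10.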